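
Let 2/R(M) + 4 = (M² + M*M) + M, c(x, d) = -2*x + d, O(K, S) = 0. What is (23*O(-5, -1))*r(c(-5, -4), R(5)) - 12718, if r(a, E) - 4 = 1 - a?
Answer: -12718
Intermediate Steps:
c(x, d) = d - 2*x
R(M) = 2/(-4 + M + 2*M²) (R(M) = 2/(-4 + ((M² + M*M) + M)) = 2/(-4 + ((M² + M²) + M)) = 2/(-4 + (2*M² + M)) = 2/(-4 + (M + 2*M²)) = 2/(-4 + M + 2*M²))
r(a, E) = 5 - a (r(a, E) = 4 + (1 - a) = 5 - a)
(23*O(-5, -1))*r(c(-5, -4), R(5)) - 12718 = (23*0)*(5 - (-4 - 2*(-5))) - 12718 = 0*(5 - (-4 + 10)) - 12718 = 0*(5 - 1*6) - 12718 = 0*(5 - 6) - 12718 = 0*(-1) - 12718 = 0 - 12718 = -12718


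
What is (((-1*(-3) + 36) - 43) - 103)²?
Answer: 11449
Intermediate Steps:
(((-1*(-3) + 36) - 43) - 103)² = (((3 + 36) - 43) - 103)² = ((39 - 43) - 103)² = (-4 - 103)² = (-107)² = 11449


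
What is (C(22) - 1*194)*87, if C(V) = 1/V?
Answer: -371229/22 ≈ -16874.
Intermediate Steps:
(C(22) - 1*194)*87 = (1/22 - 1*194)*87 = (1/22 - 194)*87 = -4267/22*87 = -371229/22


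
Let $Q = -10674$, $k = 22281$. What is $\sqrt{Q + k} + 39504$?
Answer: $39504 + \sqrt{11607} \approx 39612.0$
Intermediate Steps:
$\sqrt{Q + k} + 39504 = \sqrt{-10674 + 22281} + 39504 = \sqrt{11607} + 39504 = 39504 + \sqrt{11607}$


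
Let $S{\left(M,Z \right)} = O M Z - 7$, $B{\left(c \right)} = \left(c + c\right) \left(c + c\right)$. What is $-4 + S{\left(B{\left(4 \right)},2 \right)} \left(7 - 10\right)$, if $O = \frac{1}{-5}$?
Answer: $\frac{469}{5} \approx 93.8$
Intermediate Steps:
$O = - \frac{1}{5} \approx -0.2$
$B{\left(c \right)} = 4 c^{2}$ ($B{\left(c \right)} = 2 c 2 c = 4 c^{2}$)
$S{\left(M,Z \right)} = -7 - \frac{M Z}{5}$ ($S{\left(M,Z \right)} = - \frac{M}{5} Z - 7 = - \frac{M Z}{5} - 7 = -7 - \frac{M Z}{5}$)
$-4 + S{\left(B{\left(4 \right)},2 \right)} \left(7 - 10\right) = -4 + \left(-7 - \frac{1}{5} \cdot 4 \cdot 4^{2} \cdot 2\right) \left(7 - 10\right) = -4 + \left(-7 - \frac{1}{5} \cdot 4 \cdot 16 \cdot 2\right) \left(-3\right) = -4 + \left(-7 - \frac{64}{5} \cdot 2\right) \left(-3\right) = -4 + \left(-7 - \frac{128}{5}\right) \left(-3\right) = -4 - - \frac{489}{5} = -4 + \frac{489}{5} = \frac{469}{5}$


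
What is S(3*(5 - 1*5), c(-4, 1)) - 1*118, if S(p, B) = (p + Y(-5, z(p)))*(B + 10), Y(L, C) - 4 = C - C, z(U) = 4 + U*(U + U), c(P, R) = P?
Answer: -94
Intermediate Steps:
z(U) = 4 + 2*U² (z(U) = 4 + U*(2*U) = 4 + 2*U²)
Y(L, C) = 4 (Y(L, C) = 4 + (C - C) = 4 + 0 = 4)
S(p, B) = (4 + p)*(10 + B) (S(p, B) = (p + 4)*(B + 10) = (4 + p)*(10 + B))
S(3*(5 - 1*5), c(-4, 1)) - 1*118 = (40 + 4*(-4) + 10*(3*(5 - 1*5)) - 12*(5 - 1*5)) - 1*118 = (40 - 16 + 10*(3*(5 - 5)) - 12*(5 - 5)) - 118 = (40 - 16 + 10*(3*0) - 12*0) - 118 = (40 - 16 + 10*0 - 4*0) - 118 = (40 - 16 + 0 + 0) - 118 = 24 - 118 = -94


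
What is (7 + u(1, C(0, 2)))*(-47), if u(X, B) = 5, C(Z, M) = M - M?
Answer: -564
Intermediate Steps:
C(Z, M) = 0
(7 + u(1, C(0, 2)))*(-47) = (7 + 5)*(-47) = 12*(-47) = -564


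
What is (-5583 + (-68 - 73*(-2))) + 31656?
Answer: 26151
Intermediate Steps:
(-5583 + (-68 - 73*(-2))) + 31656 = (-5583 + (-68 + 146)) + 31656 = (-5583 + 78) + 31656 = -5505 + 31656 = 26151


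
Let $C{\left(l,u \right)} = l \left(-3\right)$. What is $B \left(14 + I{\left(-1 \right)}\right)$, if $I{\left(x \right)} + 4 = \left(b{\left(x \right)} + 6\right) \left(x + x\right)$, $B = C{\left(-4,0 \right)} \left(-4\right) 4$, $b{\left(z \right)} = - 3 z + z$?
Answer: $1152$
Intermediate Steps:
$C{\left(l,u \right)} = - 3 l$
$b{\left(z \right)} = - 2 z$
$B = -192$ ($B = \left(-3\right) \left(-4\right) \left(-4\right) 4 = 12 \left(-4\right) 4 = \left(-48\right) 4 = -192$)
$I{\left(x \right)} = -4 + 2 x \left(6 - 2 x\right)$ ($I{\left(x \right)} = -4 + \left(- 2 x + 6\right) \left(x + x\right) = -4 + \left(6 - 2 x\right) 2 x = -4 + 2 x \left(6 - 2 x\right)$)
$B \left(14 + I{\left(-1 \right)}\right) = - 192 \left(14 - \left(16 + 4\right)\right) = - 192 \left(14 - 20\right) = \left(-192\right) \left(-6\right) = 1152$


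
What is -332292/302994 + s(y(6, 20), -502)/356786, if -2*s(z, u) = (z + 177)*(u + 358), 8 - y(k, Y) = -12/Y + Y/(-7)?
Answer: -333800348866/315303383745 ≈ -1.0587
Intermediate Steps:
y(k, Y) = 8 + 12/Y + Y/7 (y(k, Y) = 8 - (-12/Y + Y/(-7)) = 8 - (-12/Y + Y*(-⅐)) = 8 - (-12/Y - Y/7) = 8 + (12/Y + Y/7) = 8 + 12/Y + Y/7)
s(z, u) = -(177 + z)*(358 + u)/2 (s(z, u) = -(z + 177)*(u + 358)/2 = -(177 + z)*(358 + u)/2)
-332292/302994 + s(y(6, 20), -502)/356786 = -332292/302994 + (-31683 - 179*(8 + 12/20 + (⅐)*20) - 177/2*(-502) - ½*(-502)*(8 + 12/20 + (⅐)*20))/356786 = -332292*1/302994 + (-31683 - 179*(8 + 12*(1/20) + 20/7) + 44427 - ½*(-502)*(8 + 12*(1/20) + 20/7))*(1/356786) = -55382/50499 + (-31683 - 179*(8 + ⅗ + 20/7) + 44427 - ½*(-502)*(8 + ⅗ + 20/7))*(1/356786) = -55382/50499 + (-31683 - 179*401/35 + 44427 - ½*(-502)*401/35)*(1/356786) = -55382/50499 + (-31683 - 71779/35 + 44427 + 100651/35)*(1/356786) = -55382/50499 + (474912/35)*(1/356786) = -55382/50499 + 237456/6243755 = -333800348866/315303383745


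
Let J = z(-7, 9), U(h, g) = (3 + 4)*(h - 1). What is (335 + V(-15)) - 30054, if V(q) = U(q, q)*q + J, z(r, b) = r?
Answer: -28046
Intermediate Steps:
U(h, g) = -7 + 7*h (U(h, g) = 7*(-1 + h) = -7 + 7*h)
J = -7
V(q) = -7 + q*(-7 + 7*q) (V(q) = (-7 + 7*q)*q - 7 = q*(-7 + 7*q) - 7 = -7 + q*(-7 + 7*q))
(335 + V(-15)) - 30054 = (335 + (-7 + 7*(-15)*(-1 - 15))) - 30054 = (335 + (-7 + 7*(-15)*(-16))) - 30054 = (335 + (-7 + 1680)) - 30054 = (335 + 1673) - 30054 = 2008 - 30054 = -28046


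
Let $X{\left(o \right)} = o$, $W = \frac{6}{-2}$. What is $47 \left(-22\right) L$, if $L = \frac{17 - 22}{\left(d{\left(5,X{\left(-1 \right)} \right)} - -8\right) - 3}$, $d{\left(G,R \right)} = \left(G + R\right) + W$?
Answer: $\frac{2585}{3} \approx 861.67$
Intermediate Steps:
$W = -3$ ($W = 6 \left(- \frac{1}{2}\right) = -3$)
$d{\left(G,R \right)} = -3 + G + R$ ($d{\left(G,R \right)} = \left(G + R\right) - 3 = -3 + G + R$)
$L = - \frac{5}{6}$ ($L = \frac{17 - 22}{\left(\left(-3 + 5 - 1\right) - -8\right) - 3} = - \frac{5}{\left(1 + 8\right) - 3} = - \frac{5}{9 - 3} = - \frac{5}{6} \approx -0.83333$)
$47 \left(-22\right) L = 47 \left(-22\right) \left(- \frac{5}{6}\right) = \left(-1034\right) \left(- \frac{5}{6}\right) = \frac{2585}{3}$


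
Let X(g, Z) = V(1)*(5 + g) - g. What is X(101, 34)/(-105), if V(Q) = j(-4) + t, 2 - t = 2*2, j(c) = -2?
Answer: 5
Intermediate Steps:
t = -2 (t = 2 - 2*2 = 2 - 1*4 = 2 - 4 = -2)
V(Q) = -4 (V(Q) = -2 - 2 = -4)
X(g, Z) = -20 - 5*g (X(g, Z) = -4*(5 + g) - g = (-20 - 4*g) - g = -20 - 5*g)
X(101, 34)/(-105) = (-20 - 5*101)/(-105) = (-20 - 505)*(-1/105) = -525*(-1/105) = 5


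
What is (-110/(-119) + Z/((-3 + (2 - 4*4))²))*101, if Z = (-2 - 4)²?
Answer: 214322/2023 ≈ 105.94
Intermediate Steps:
Z = 36 (Z = (-6)² = 36)
(-110/(-119) + Z/((-3 + (2 - 4*4))²))*101 = (-110/(-119) + 36/((-3 + (2 - 4*4))²))*101 = (-110*(-1/119) + 36/((-3 + (2 - 16))²))*101 = (110/119 + 36/((-3 - 14)²))*101 = (110/119 + 36/((-17)²))*101 = (110/119 + 36/289)*101 = (2122/2023)*101 = 214322/2023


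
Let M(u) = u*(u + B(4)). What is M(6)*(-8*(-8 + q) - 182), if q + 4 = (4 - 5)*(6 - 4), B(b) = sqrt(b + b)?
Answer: -2520 - 840*sqrt(2) ≈ -3707.9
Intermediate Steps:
B(b) = sqrt(2)*sqrt(b) (B(b) = sqrt(2*b) = sqrt(2)*sqrt(b))
M(u) = u*(u + 2*sqrt(2)) (M(u) = u*(u + sqrt(2)*sqrt(4)) = u*(u + sqrt(2)*2) = u*(u + 2*sqrt(2)))
q = -6 (q = -4 + (4 - 5)*(6 - 4) = -4 - 1*2 = -4 - 2 = -6)
M(6)*(-8*(-8 + q) - 182) = (6*(6 + 2*sqrt(2)))*(-8*(-8 - 6) - 182) = (36 + 12*sqrt(2))*(-8*(-14) - 182) = (36 + 12*sqrt(2))*(112 - 182) = (36 + 12*sqrt(2))*(-70) = -2520 - 840*sqrt(2)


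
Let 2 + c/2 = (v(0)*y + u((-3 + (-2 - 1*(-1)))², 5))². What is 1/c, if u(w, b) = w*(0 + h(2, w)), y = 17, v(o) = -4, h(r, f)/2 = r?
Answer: 1/28 ≈ 0.035714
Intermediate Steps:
h(r, f) = 2*r
u(w, b) = 4*w (u(w, b) = w*(0 + 2*2) = w*(0 + 4) = w*4 = 4*w)
c = 28 (c = -4 + 2*(-4*17 + 4*(-3 + (-2 - 1*(-1)))²)² = -4 + 2*(-68 + 4*(-3 + (-2 + 1))²)² = -4 + 2*(-68 + 4*(-3 - 1)²)² = -4 + 2*(-68 + 4*(-4)²)² = -4 + 2*(-68 + 4*16)² = -4 + 2*(-68 + 64)² = -4 + 2*(-4)² = -4 + 2*16 = -4 + 32 = 28)
1/c = 1/28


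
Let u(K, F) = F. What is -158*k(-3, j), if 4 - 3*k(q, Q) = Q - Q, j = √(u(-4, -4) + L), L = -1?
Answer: -632/3 ≈ -210.67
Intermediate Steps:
j = I*√5 (j = √(-4 - 1) = √(-5) = I*√5 ≈ 2.2361*I)
k(q, Q) = 4/3 (k(q, Q) = 4/3 - (Q - Q)/3 = 4/3 - ⅓*0 = 4/3 + 0 = 4/3)
-158*k(-3, j) = -158*4/3 = -632/3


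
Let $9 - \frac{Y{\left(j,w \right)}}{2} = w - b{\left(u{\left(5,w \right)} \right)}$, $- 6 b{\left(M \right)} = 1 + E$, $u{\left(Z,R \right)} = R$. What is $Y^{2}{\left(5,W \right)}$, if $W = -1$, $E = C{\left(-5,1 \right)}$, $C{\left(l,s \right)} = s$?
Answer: $\frac{3364}{9} \approx 373.78$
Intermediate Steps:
$E = 1$
$b{\left(M \right)} = - \frac{1}{3}$ ($b{\left(M \right)} = - \frac{1 + 1}{6} = \left(- \frac{1}{6}\right) 2 = - \frac{1}{3}$)
$Y{\left(j,w \right)} = \frac{52}{3} - 2 w$ ($Y{\left(j,w \right)} = 18 - 2 \left(w - - \frac{1}{3}\right) = 18 - 2 \left(w + \frac{1}{3}\right) = 18 - 2 \left(\frac{1}{3} + w\right) = 18 - \left(\frac{2}{3} + 2 w\right) = \frac{52}{3} - 2 w$)
$Y^{2}{\left(5,W \right)} = \left(\frac{52}{3} - -2\right)^{2} = \left(\frac{52}{3} + 2\right)^{2} = \left(\frac{58}{3}\right)^{2} = \frac{3364}{9}$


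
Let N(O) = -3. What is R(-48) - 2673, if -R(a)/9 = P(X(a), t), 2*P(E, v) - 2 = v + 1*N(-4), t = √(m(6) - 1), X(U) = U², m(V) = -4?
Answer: -5337/2 - 9*I*√5/2 ≈ -2668.5 - 10.062*I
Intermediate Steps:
t = I*√5 (t = √(-4 - 1) = √(-5) = I*√5 ≈ 2.2361*I)
P(E, v) = -½ + v/2 (P(E, v) = 1 + (v + 1*(-3))/2 = 1 + (v - 3)/2 = 1 + (-3 + v)/2 = 1 + (-3/2 + v/2) = -½ + v/2)
R(a) = 9/2 - 9*I*√5/2 (R(a) = -9*(-½ + (I*√5)/2) = -9*(-½ + I*√5/2) = 9/2 - 9*I*√5/2)
R(-48) - 2673 = (9/2 - 9*I*√5/2) - 2673 = -5337/2 - 9*I*√5/2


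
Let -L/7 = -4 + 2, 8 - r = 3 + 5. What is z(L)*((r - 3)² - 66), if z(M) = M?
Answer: -798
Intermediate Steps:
r = 0 (r = 8 - (3 + 5) = 8 - 1*8 = 8 - 8 = 0)
L = 14 (L = -7*(-4 + 2) = -7*(-2) = 14)
z(L)*((r - 3)² - 66) = 14*((0 - 3)² - 66) = 14*((-3)² - 66) = 14*(9 - 66) = 14*(-57) = -798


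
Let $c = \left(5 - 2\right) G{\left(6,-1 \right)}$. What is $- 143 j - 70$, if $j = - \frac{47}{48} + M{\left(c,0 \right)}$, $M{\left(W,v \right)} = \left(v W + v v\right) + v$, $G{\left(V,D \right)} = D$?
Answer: $\frac{3361}{48} \approx 70.021$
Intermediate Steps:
$c = -3$ ($c = \left(5 - 2\right) \left(-1\right) = 3 \left(-1\right) = -3$)
$M{\left(W,v \right)} = v + v^{2} + W v$ ($M{\left(W,v \right)} = \left(W v + v^{2}\right) + v = \left(v^{2} + W v\right) + v = v + v^{2} + W v$)
$j = - \frac{47}{48}$ ($j = - \frac{47}{48} + 0 \left(1 - 3 + 0\right) = \left(-47\right) \frac{1}{48} + 0 \left(-2\right) = - \frac{47}{48} + 0 = - \frac{47}{48} \approx -0.97917$)
$- 143 j - 70 = \left(-143\right) \left(- \frac{47}{48}\right) - 70 = \frac{6721}{48} - 70 = \frac{3361}{48}$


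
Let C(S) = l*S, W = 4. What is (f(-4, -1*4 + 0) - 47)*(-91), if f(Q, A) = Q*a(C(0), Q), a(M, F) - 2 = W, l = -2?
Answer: 6461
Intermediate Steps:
C(S) = -2*S
a(M, F) = 6 (a(M, F) = 2 + 4 = 6)
f(Q, A) = 6*Q (f(Q, A) = Q*6 = 6*Q)
(f(-4, -1*4 + 0) - 47)*(-91) = (6*(-4) - 47)*(-91) = (-24 - 47)*(-91) = -71*(-91) = 6461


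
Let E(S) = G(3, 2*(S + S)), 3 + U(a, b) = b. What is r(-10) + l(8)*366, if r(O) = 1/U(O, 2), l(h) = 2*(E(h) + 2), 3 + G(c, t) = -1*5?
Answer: -4393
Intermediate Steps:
U(a, b) = -3 + b
G(c, t) = -8 (G(c, t) = -3 - 1*5 = -3 - 5 = -8)
E(S) = -8
l(h) = -12 (l(h) = 2*(-8 + 2) = 2*(-6) = -12)
r(O) = -1 (r(O) = 1/(-3 + 2) = 1/(-1) = -1)
r(-10) + l(8)*366 = -1 - 12*366 = -1 - 4392 = -4393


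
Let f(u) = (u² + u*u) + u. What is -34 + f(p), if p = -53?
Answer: 5531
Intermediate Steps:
f(u) = u + 2*u² (f(u) = (u² + u²) + u = 2*u² + u = u + 2*u²)
-34 + f(p) = -34 - 53*(1 + 2*(-53)) = -34 - 53*(1 - 106) = -34 - 53*(-105) = -34 + 5565 = 5531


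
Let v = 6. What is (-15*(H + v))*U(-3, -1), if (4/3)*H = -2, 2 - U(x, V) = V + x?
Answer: -405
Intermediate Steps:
U(x, V) = 2 - V - x (U(x, V) = 2 - (V + x) = 2 + (-V - x) = 2 - V - x)
H = -3/2 (H = (¾)*(-2) = -3/2 ≈ -1.5000)
(-15*(H + v))*U(-3, -1) = (-15*(-3/2 + 6))*(2 - 1*(-1) - 1*(-3)) = (-15*9/2)*(2 + 1 + 3) = -135/2*6 = -405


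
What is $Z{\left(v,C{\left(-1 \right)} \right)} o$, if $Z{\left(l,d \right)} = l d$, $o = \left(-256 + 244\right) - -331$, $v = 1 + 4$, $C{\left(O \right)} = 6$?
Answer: $9570$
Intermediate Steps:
$v = 5$
$o = 319$ ($o = -12 + 331 = 319$)
$Z{\left(l,d \right)} = d l$
$Z{\left(v,C{\left(-1 \right)} \right)} o = 6 \cdot 5 \cdot 319 = 30 \cdot 319 = 9570$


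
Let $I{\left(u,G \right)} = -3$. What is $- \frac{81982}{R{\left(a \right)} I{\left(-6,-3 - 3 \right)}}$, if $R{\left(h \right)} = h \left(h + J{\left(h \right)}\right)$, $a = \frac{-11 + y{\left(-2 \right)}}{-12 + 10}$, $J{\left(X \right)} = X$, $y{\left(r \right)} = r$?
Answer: $\frac{163964}{507} \approx 323.4$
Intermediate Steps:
$a = \frac{13}{2}$ ($a = \frac{-11 - 2}{-12 + 10} = - \frac{13}{-2} = \left(-13\right) \left(- \frac{1}{2}\right) = \frac{13}{2} \approx 6.5$)
$R{\left(h \right)} = 2 h^{2}$ ($R{\left(h \right)} = h \left(h + h\right) = h 2 h = 2 h^{2}$)
$- \frac{81982}{R{\left(a \right)} I{\left(-6,-3 - 3 \right)}} = - \frac{81982}{2 \left(\frac{13}{2}\right)^{2} \left(-3\right)} = - \frac{81982}{2 \cdot \frac{169}{4} \left(-3\right)} = - \frac{81982}{\frac{169}{2} \left(-3\right)} = - \frac{81982}{- \frac{507}{2}} = \left(-81982\right) \left(- \frac{2}{507}\right) = \frac{163964}{507}$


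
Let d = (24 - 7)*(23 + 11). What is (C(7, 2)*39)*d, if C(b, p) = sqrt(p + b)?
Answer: 67626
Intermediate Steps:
d = 578 (d = 17*34 = 578)
C(b, p) = sqrt(b + p)
(C(7, 2)*39)*d = (sqrt(7 + 2)*39)*578 = (sqrt(9)*39)*578 = (3*39)*578 = 117*578 = 67626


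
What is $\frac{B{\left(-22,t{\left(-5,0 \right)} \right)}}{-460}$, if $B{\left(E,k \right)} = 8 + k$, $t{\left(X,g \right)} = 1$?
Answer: $- \frac{9}{460} \approx -0.019565$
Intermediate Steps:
$\frac{B{\left(-22,t{\left(-5,0 \right)} \right)}}{-460} = \frac{8 + 1}{-460} = 9 \left(- \frac{1}{460}\right) = - \frac{9}{460}$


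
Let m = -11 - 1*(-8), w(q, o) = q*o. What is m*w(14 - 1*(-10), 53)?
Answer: -3816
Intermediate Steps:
w(q, o) = o*q
m = -3 (m = -11 + 8 = -3)
m*w(14 - 1*(-10), 53) = -159*(14 - 1*(-10)) = -159*(14 + 10) = -159*24 = -3*1272 = -3816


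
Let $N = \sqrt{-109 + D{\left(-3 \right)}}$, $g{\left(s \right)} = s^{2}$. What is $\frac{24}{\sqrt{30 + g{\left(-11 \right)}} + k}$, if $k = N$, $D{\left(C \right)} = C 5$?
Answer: $\frac{24}{\sqrt{151} + 2 i \sqrt{31}} \approx 1.0724 - 0.97183 i$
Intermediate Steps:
$D{\left(C \right)} = 5 C$
$N = 2 i \sqrt{31}$ ($N = \sqrt{-109 + 5 \left(-3\right)} = \sqrt{-109 - 15} = \sqrt{-124} = 2 i \sqrt{31} \approx 11.136 i$)
$k = 2 i \sqrt{31} \approx 11.136 i$
$\frac{24}{\sqrt{30 + g{\left(-11 \right)}} + k} = \frac{24}{\sqrt{30 + \left(-11\right)^{2}} + 2 i \sqrt{31}} = \frac{24}{\sqrt{30 + 121} + 2 i \sqrt{31}} = \frac{24}{\sqrt{151} + 2 i \sqrt{31}}$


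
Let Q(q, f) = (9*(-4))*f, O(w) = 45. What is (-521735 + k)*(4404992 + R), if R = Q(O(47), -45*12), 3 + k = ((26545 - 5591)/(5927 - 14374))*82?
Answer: -19506608858833248/8447 ≈ -2.3093e+12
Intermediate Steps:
Q(q, f) = -36*f
k = -1743569/8447 (k = -3 + ((26545 - 5591)/(5927 - 14374))*82 = -3 + (20954/(-8447))*82 = -3 + (20954*(-1/8447))*82 = -3 - 20954/8447*82 = -3 - 1718228/8447 = -1743569/8447 ≈ -206.41)
R = 19440 (R = -(-1620)*12 = -36*(-540) = 19440)
(-521735 + k)*(4404992 + R) = (-521735 - 1743569/8447)*(4404992 + 19440) = -4408839114/8447*4424432 = -19506608858833248/8447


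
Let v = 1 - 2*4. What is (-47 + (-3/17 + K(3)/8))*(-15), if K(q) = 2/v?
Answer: 337095/476 ≈ 708.18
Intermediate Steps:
v = -7 (v = 1 - 8 = -7)
K(q) = -2/7 (K(q) = 2/(-7) = 2*(-⅐) = -2/7)
(-47 + (-3/17 + K(3)/8))*(-15) = (-47 + (-3/17 - 2/7/8))*(-15) = (-47 + (-3*1/17 - 2/7*⅛))*(-15) = (-47 + (-3/17 - 1/28))*(-15) = (-47 - 101/476)*(-15) = -22473/476*(-15) = 337095/476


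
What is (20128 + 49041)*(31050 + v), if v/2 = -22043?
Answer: -901687084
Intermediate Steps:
v = -44086 (v = 2*(-22043) = -44086)
(20128 + 49041)*(31050 + v) = (20128 + 49041)*(31050 - 44086) = 69169*(-13036) = -901687084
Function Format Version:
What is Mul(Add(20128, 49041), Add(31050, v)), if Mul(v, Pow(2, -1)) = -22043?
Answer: -901687084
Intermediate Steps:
v = -44086 (v = Mul(2, -22043) = -44086)
Mul(Add(20128, 49041), Add(31050, v)) = Mul(Add(20128, 49041), Add(31050, -44086)) = Mul(69169, -13036) = -901687084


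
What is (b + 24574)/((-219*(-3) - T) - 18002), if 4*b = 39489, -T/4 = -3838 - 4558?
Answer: -137785/203716 ≈ -0.67636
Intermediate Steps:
T = 33584 (T = -4*(-3838 - 4558) = -4*(-8396) = 33584)
b = 39489/4 (b = (1/4)*39489 = 39489/4 ≈ 9872.3)
(b + 24574)/((-219*(-3) - T) - 18002) = (39489/4 + 24574)/((-219*(-3) - 1*33584) - 18002) = 137785/(4*((657 - 33584) - 18002)) = 137785/(4*(-32927 - 18002)) = (137785/4)/(-50929) = (137785/4)*(-1/50929) = -137785/203716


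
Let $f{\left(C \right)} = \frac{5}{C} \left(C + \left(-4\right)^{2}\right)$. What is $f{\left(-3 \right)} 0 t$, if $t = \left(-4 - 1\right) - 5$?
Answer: $0$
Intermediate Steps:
$t = -10$ ($t = -5 - 5 = -10$)
$f{\left(C \right)} = \frac{5 \left(16 + C\right)}{C}$ ($f{\left(C \right)} = \frac{5}{C} \left(C + 16\right) = \frac{5}{C} \left(16 + C\right) = \frac{5 \left(16 + C\right)}{C}$)
$f{\left(-3 \right)} 0 t = \left(5 + \frac{80}{-3}\right) 0 \left(-10\right) = \left(5 + 80 \left(- \frac{1}{3}\right)\right) 0 \left(-10\right) = \left(5 - \frac{80}{3}\right) 0 \left(-10\right) = \left(- \frac{65}{3}\right) 0 \left(-10\right) = 0 \left(-10\right) = 0$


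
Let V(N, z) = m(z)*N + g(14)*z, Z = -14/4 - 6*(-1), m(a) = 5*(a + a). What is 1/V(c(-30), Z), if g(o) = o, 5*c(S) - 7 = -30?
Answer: -1/80 ≈ -0.012500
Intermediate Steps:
c(S) = -23/5 (c(S) = 7/5 + (⅕)*(-30) = 7/5 - 6 = -23/5)
m(a) = 10*a (m(a) = 5*(2*a) = 10*a)
Z = 5/2 (Z = -14*¼ + 6 = -7/2 + 6 = 5/2 ≈ 2.5000)
V(N, z) = 14*z + 10*N*z (V(N, z) = (10*z)*N + 14*z = 10*N*z + 14*z = 14*z + 10*N*z)
1/V(c(-30), Z) = 1/(2*(5/2)*(7 + 5*(-23/5))) = 1/(2*(5/2)*(7 - 23)) = 1/(2*(5/2)*(-16)) = 1/(-80) = -1/80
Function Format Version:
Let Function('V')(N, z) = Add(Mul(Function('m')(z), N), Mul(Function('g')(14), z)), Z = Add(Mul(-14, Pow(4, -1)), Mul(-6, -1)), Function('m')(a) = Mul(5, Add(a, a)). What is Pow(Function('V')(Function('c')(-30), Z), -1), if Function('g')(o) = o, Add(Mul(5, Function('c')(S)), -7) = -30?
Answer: Rational(-1, 80) ≈ -0.012500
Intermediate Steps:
Function('c')(S) = Rational(-23, 5) (Function('c')(S) = Add(Rational(7, 5), Mul(Rational(1, 5), -30)) = Add(Rational(7, 5), -6) = Rational(-23, 5))
Function('m')(a) = Mul(10, a) (Function('m')(a) = Mul(5, Mul(2, a)) = Mul(10, a))
Z = Rational(5, 2) (Z = Add(Mul(-14, Rational(1, 4)), 6) = Add(Rational(-7, 2), 6) = Rational(5, 2) ≈ 2.5000)
Function('V')(N, z) = Add(Mul(14, z), Mul(10, N, z)) (Function('V')(N, z) = Add(Mul(Mul(10, z), N), Mul(14, z)) = Add(Mul(10, N, z), Mul(14, z)) = Add(Mul(14, z), Mul(10, N, z)))
Pow(Function('V')(Function('c')(-30), Z), -1) = Pow(Mul(2, Rational(5, 2), Add(7, Mul(5, Rational(-23, 5)))), -1) = Pow(Mul(2, Rational(5, 2), Add(7, -23)), -1) = Pow(Mul(2, Rational(5, 2), -16), -1) = Pow(-80, -1) = Rational(-1, 80)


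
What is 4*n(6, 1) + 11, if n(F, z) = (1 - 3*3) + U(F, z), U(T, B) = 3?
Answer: -9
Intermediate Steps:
n(F, z) = -5 (n(F, z) = (1 - 3*3) + 3 = (1 - 9) + 3 = -8 + 3 = -5)
4*n(6, 1) + 11 = 4*(-5) + 11 = -20 + 11 = -9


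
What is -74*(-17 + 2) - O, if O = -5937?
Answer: 7047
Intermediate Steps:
-74*(-17 + 2) - O = -74*(-17 + 2) - 1*(-5937) = -74*(-15) + 5937 = 1110 + 5937 = 7047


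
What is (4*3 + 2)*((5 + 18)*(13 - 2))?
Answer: 3542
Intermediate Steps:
(4*3 + 2)*((5 + 18)*(13 - 2)) = (12 + 2)*(23*11) = 14*253 = 3542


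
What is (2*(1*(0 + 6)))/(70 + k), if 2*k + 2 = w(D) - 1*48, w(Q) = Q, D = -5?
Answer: 24/85 ≈ 0.28235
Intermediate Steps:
k = -55/2 (k = -1 + (-5 - 1*48)/2 = -1 + (-5 - 48)/2 = -1 + (½)*(-53) = -1 - 53/2 = -55/2 ≈ -27.500)
(2*(1*(0 + 6)))/(70 + k) = (2*(1*(0 + 6)))/(70 - 55/2) = (2*(1*6))/(85/2) = (2*6)*(2/85) = 12*(2/85) = 24/85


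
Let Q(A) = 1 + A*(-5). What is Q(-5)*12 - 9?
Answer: 303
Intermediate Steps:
Q(A) = 1 - 5*A
Q(-5)*12 - 9 = (1 - 5*(-5))*12 - 9 = (1 + 25)*12 - 9 = 26*12 - 9 = 312 - 9 = 303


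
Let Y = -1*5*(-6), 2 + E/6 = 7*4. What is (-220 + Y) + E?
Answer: -34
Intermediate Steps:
E = 156 (E = -12 + 6*(7*4) = -12 + 6*28 = -12 + 168 = 156)
Y = 30 (Y = -5*(-6) = 30)
(-220 + Y) + E = (-220 + 30) + 156 = -190 + 156 = -34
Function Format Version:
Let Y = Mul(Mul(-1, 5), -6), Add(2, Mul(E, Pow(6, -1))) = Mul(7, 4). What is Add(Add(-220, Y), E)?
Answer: -34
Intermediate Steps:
E = 156 (E = Add(-12, Mul(6, Mul(7, 4))) = Add(-12, Mul(6, 28)) = Add(-12, 168) = 156)
Y = 30 (Y = Mul(-5, -6) = 30)
Add(Add(-220, Y), E) = Add(Add(-220, 30), 156) = Add(-190, 156) = -34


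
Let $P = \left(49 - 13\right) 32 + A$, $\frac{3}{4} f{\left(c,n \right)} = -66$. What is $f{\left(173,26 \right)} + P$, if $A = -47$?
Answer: $1017$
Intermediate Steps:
$f{\left(c,n \right)} = -88$ ($f{\left(c,n \right)} = \frac{4}{3} \left(-66\right) = -88$)
$P = 1105$ ($P = \left(49 - 13\right) 32 - 47 = 36 \cdot 32 - 47 = 1152 - 47 = 1105$)
$f{\left(173,26 \right)} + P = -88 + 1105 = 1017$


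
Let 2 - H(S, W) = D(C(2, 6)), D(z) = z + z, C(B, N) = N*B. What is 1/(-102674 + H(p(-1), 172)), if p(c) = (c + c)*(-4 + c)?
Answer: -1/102696 ≈ -9.7375e-6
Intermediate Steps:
C(B, N) = B*N
D(z) = 2*z
p(c) = 2*c*(-4 + c) (p(c) = (2*c)*(-4 + c) = 2*c*(-4 + c))
H(S, W) = -22 (H(S, W) = 2 - 2*2*6 = 2 - 2*12 = 2 - 1*24 = 2 - 24 = -22)
1/(-102674 + H(p(-1), 172)) = 1/(-102674 - 22) = 1/(-102696) = -1/102696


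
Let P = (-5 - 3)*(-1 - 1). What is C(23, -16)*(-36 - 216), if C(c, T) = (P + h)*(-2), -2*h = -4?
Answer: 9072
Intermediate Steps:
h = 2 (h = -½*(-4) = 2)
P = 16 (P = -8*(-2) = 16)
C(c, T) = -36 (C(c, T) = (16 + 2)*(-2) = 18*(-2) = -36)
C(23, -16)*(-36 - 216) = -36*(-36 - 216) = -36*(-252) = 9072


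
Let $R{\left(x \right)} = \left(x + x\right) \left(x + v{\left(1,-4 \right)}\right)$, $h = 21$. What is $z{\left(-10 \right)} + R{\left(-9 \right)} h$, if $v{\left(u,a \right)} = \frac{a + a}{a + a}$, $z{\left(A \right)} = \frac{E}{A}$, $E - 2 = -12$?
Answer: $3025$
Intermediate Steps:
$E = -10$ ($E = 2 - 12 = -10$)
$z{\left(A \right)} = - \frac{10}{A}$
$v{\left(u,a \right)} = 1$ ($v{\left(u,a \right)} = \frac{2 a}{2 a} = 2 a \frac{1}{2 a} = 1$)
$R{\left(x \right)} = 2 x \left(1 + x\right)$ ($R{\left(x \right)} = \left(x + x\right) \left(x + 1\right) = 2 x \left(1 + x\right)$)
$z{\left(-10 \right)} + R{\left(-9 \right)} h = - \frac{10}{-10} + 2 \left(-9\right) \left(1 - 9\right) 21 = \left(-10\right) \left(- \frac{1}{10}\right) + 2 \left(-9\right) \left(-8\right) 21 = 1 + 144 \cdot 21 = 1 + 3024 = 3025$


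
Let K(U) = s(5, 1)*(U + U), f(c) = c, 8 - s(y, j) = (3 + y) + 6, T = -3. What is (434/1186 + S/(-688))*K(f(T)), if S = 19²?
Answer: -582993/101996 ≈ -5.7158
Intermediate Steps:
s(y, j) = -1 - y (s(y, j) = 8 - ((3 + y) + 6) = 8 - (9 + y) = 8 + (-9 - y) = -1 - y)
K(U) = -12*U (K(U) = (-1 - 1*5)*(U + U) = (-1 - 5)*(2*U) = -12*U)
S = 361
(434/1186 + S/(-688))*K(f(T)) = (434/1186 + 361/(-688))*(-12*(-3)) = (434*(1/1186) + 361*(-1/688))*36 = (217/593 - 361/688)*36 = -64777/407984*36 = -582993/101996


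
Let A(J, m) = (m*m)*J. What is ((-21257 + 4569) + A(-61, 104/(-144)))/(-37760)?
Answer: 5417221/12234240 ≈ 0.44279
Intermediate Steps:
A(J, m) = J*m**2 (A(J, m) = m**2*J = J*m**2)
((-21257 + 4569) + A(-61, 104/(-144)))/(-37760) = ((-21257 + 4569) - 61*(104/(-144))**2)/(-37760) = (-16688 - 61*(104*(-1/144))**2)*(-1/37760) = (-16688 - 61*(-13/18)**2)*(-1/37760) = (-16688 - 61*169/324)*(-1/37760) = (-16688 - 10309/324)*(-1/37760) = -5417221/324*(-1/37760) = 5417221/12234240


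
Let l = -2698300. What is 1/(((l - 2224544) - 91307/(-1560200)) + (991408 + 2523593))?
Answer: -1560200/2196516557293 ≈ -7.1031e-7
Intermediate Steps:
1/(((l - 2224544) - 91307/(-1560200)) + (991408 + 2523593)) = 1/(((-2698300 - 2224544) - 91307/(-1560200)) + (991408 + 2523593)) = 1/((-4922844 - 91307*(-1/1560200)) + 3515001) = 1/((-4922844 + 91307/1560200) + 3515001) = 1/(-7680621117493/1560200 + 3515001) = 1/(-2196516557293/1560200) = -1560200/2196516557293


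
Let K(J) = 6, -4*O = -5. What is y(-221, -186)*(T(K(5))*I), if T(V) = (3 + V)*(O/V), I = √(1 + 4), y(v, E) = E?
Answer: -1395*√5/4 ≈ -779.83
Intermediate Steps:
O = 5/4 (O = -¼*(-5) = 5/4 ≈ 1.2500)
I = √5 ≈ 2.2361
T(V) = 5*(3 + V)/(4*V) (T(V) = (3 + V)*(5/(4*V)) = 5*(3 + V)/(4*V))
y(-221, -186)*(T(K(5))*I) = -186*(5/4)*(3 + 6)/6*√5 = -186*(5/4)*(⅙)*9*√5 = -1395*√5/4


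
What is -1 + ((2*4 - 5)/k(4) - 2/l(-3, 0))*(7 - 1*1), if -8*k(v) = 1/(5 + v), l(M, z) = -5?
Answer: -6473/5 ≈ -1294.6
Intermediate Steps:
k(v) = -1/(8*(5 + v))
-1 + ((2*4 - 5)/k(4) - 2/l(-3, 0))*(7 - 1*1) = -1 + ((2*4 - 5)/((-1/(40 + 8*4))) - 2/(-5))*(7 - 1*1) = -1 + ((8 - 5)/((-1/(40 + 32))) - 2*(-1/5))*(7 - 1) = -1 + (3/((-1/72)) + 2/5)*6 = -1 + (3/((-1*1/72)) + 2/5)*6 = -1 + (3/(-1/72) + 2/5)*6 = -1 + (3*(-72) + 2/5)*6 = -1 + (-216 + 2/5)*6 = -1 - 1078/5*6 = -1 - 6468/5 = -6473/5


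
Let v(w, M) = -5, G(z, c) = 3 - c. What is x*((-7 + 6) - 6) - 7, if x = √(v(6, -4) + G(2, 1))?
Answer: -7 - 7*I*√3 ≈ -7.0 - 12.124*I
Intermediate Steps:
x = I*√3 (x = √(-5 + (3 - 1*1)) = √(-5 + (3 - 1)) = √(-5 + 2) = √(-3) = I*√3 ≈ 1.732*I)
x*((-7 + 6) - 6) - 7 = (I*√3)*((-7 + 6) - 6) - 7 = (I*√3)*(-1 - 6) - 7 = (I*√3)*(-7) - 7 = -7*I*√3 - 7 = -7 - 7*I*√3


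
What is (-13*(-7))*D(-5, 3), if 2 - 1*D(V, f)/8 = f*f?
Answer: -5096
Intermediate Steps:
D(V, f) = 16 - 8*f² (D(V, f) = 16 - 8*f*f = 16 - 8*f²)
(-13*(-7))*D(-5, 3) = (-13*(-7))*(16 - 8*3²) = 91*(16 - 8*9) = 91*(16 - 72) = 91*(-56) = -5096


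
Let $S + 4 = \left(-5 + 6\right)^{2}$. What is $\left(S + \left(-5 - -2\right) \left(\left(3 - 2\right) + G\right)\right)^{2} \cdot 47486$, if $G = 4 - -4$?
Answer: $42737400$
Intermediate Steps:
$G = 8$ ($G = 4 + 4 = 8$)
$S = -3$ ($S = -4 + \left(-5 + 6\right)^{2} = -4 + 1^{2} = -4 + 1 = -3$)
$\left(S + \left(-5 - -2\right) \left(\left(3 - 2\right) + G\right)\right)^{2} \cdot 47486 = \left(-3 + \left(-5 - -2\right) \left(\left(3 - 2\right) + 8\right)\right)^{2} \cdot 47486 = \left(-3 + \left(-5 + 2\right) \left(\left(3 - 2\right) + 8\right)\right)^{2} \cdot 47486 = \left(-3 - 3 \left(1 + 8\right)\right)^{2} \cdot 47486 = \left(-3 - 27\right)^{2} \cdot 47486 = \left(-30\right)^{2} \cdot 47486 = 900 \cdot 47486 = 42737400$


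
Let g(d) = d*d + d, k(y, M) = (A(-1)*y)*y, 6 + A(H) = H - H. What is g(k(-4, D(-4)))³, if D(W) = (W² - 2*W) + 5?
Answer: 758550528000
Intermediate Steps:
A(H) = -6 (A(H) = -6 + (H - H) = -6 + 0 = -6)
D(W) = 5 + W² - 2*W
k(y, M) = -6*y² (k(y, M) = (-6*y)*y = -6*y²)
g(d) = d + d² (g(d) = d² + d = d + d²)
g(k(-4, D(-4)))³ = ((-6*(-4)²)*(1 - 6*(-4)²))³ = ((-6*16)*(1 - 6*16))³ = (-96*(1 - 96))³ = (-96*(-95))³ = 9120³ = 758550528000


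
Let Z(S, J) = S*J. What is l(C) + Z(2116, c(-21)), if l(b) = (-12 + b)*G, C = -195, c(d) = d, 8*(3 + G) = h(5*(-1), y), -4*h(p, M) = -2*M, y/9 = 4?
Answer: -177123/4 ≈ -44281.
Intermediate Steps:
y = 36 (y = 9*4 = 36)
h(p, M) = M/2 (h(p, M) = -(-1)*M/2 = M/2)
G = -3/4 (G = -3 + ((1/2)*36)/8 = -3 + (1/8)*18 = -3 + 9/4 = -3/4 ≈ -0.75000)
Z(S, J) = J*S
l(b) = 9 - 3*b/4 (l(b) = (-12 + b)*(-3/4) = 9 - 3*b/4)
l(C) + Z(2116, c(-21)) = (9 - 3/4*(-195)) - 21*2116 = (9 + 585/4) - 44436 = 621/4 - 44436 = -177123/4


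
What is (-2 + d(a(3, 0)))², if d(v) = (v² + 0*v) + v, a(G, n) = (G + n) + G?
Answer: 1600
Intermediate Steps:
a(G, n) = n + 2*G
d(v) = v + v² (d(v) = (v² + 0) + v = v² + v = v + v²)
(-2 + d(a(3, 0)))² = (-2 + (0 + 2*3)*(1 + (0 + 2*3)))² = (-2 + (0 + 6)*(1 + (0 + 6)))² = (-2 + 6*(1 + 6))² = (-2 + 6*7)² = (-2 + 42)² = 40² = 1600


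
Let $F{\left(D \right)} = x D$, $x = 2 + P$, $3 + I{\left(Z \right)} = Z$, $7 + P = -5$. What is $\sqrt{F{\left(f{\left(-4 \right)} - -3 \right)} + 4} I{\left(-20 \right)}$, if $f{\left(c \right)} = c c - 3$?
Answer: $- 46 i \sqrt{39} \approx - 287.27 i$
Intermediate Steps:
$P = -12$ ($P = -7 - 5 = -12$)
$f{\left(c \right)} = -3 + c^{2}$ ($f{\left(c \right)} = c^{2} - 3 = -3 + c^{2}$)
$I{\left(Z \right)} = -3 + Z$
$x = -10$ ($x = 2 - 12 = -10$)
$F{\left(D \right)} = - 10 D$
$\sqrt{F{\left(f{\left(-4 \right)} - -3 \right)} + 4} I{\left(-20 \right)} = \sqrt{- 10 \left(\left(-3 + \left(-4\right)^{2}\right) - -3\right) + 4} \left(-3 - 20\right) = \sqrt{- 10 \left(\left(-3 + 16\right) + 3\right) + 4} \left(-23\right) = \sqrt{- 10 \left(13 + 3\right) + 4} \left(-23\right) = \sqrt{\left(-10\right) 16 + 4} \left(-23\right) = \sqrt{-160 + 4} \left(-23\right) = \sqrt{-156} \left(-23\right) = 2 i \sqrt{39} \left(-23\right) = - 46 i \sqrt{39}$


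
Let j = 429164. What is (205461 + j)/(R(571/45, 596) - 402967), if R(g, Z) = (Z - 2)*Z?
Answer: -634625/48943 ≈ -12.967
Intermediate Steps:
R(g, Z) = Z*(-2 + Z) (R(g, Z) = (-2 + Z)*Z = Z*(-2 + Z))
(205461 + j)/(R(571/45, 596) - 402967) = (205461 + 429164)/(596*(-2 + 596) - 402967) = 634625/(596*594 - 402967) = 634625/(354024 - 402967) = 634625/(-48943) = 634625*(-1/48943) = -634625/48943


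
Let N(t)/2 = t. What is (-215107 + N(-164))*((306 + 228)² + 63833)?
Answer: -75184445215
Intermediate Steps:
N(t) = 2*t
(-215107 + N(-164))*((306 + 228)² + 63833) = (-215107 + 2*(-164))*((306 + 228)² + 63833) = (-215107 - 328)*(534² + 63833) = -215435*(285156 + 63833) = -215435*348989 = -75184445215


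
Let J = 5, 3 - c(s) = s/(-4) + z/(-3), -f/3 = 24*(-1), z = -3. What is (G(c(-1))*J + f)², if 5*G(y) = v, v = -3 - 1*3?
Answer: 4356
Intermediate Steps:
f = 72 (f = -72*(-1) = -3*(-24) = 72)
c(s) = 2 + s/4 (c(s) = 3 - (s/(-4) - 3/(-3)) = 3 - (s*(-¼) - 3*(-⅓)) = 3 - (-s/4 + 1) = 3 - (1 - s/4) = 3 + (-1 + s/4) = 2 + s/4)
v = -6 (v = -3 - 3 = -6)
G(y) = -6/5 (G(y) = (⅕)*(-6) = -6/5)
(G(c(-1))*J + f)² = (-6/5*5 + 72)² = (-6 + 72)² = 66² = 4356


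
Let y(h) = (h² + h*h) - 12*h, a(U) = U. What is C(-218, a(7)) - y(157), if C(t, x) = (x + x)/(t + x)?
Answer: -10004368/211 ≈ -47414.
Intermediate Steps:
y(h) = -12*h + 2*h² (y(h) = (h² + h²) - 12*h = 2*h² - 12*h = -12*h + 2*h²)
C(t, x) = 2*x/(t + x) (C(t, x) = (2*x)/(t + x) = 2*x/(t + x))
C(-218, a(7)) - y(157) = 2*7/(-218 + 7) - 2*157*(-6 + 157) = 2*7/(-211) - 2*157*151 = 2*7*(-1/211) - 1*47414 = -14/211 - 47414 = -10004368/211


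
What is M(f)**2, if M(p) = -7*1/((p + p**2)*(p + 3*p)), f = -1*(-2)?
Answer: 49/2304 ≈ 0.021267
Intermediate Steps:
f = 2
M(p) = -7/(4*p*(p + p**2)) (M(p) = -7*1/(4*p*(p + p**2)) = -7/(4*p*(p + p**2)))
M(f)**2 = (-7/4/(2**2*(1 + 2)))**2 = (-7/4*1/4/3)**2 = (-7/4*1/4*1/3)**2 = (-7/48)**2 = 49/2304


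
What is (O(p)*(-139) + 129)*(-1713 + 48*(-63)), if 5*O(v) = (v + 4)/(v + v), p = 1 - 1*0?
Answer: -563703/2 ≈ -2.8185e+5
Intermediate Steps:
p = 1 (p = 1 + 0 = 1)
O(v) = (4 + v)/(10*v) (O(v) = ((v + 4)/(v + v))/5 = ((4 + v)/((2*v)))/5 = ((4 + v)*(1/(2*v)))/5 = ((4 + v)/(2*v))/5 = (4 + v)/(10*v))
(O(p)*(-139) + 129)*(-1713 + 48*(-63)) = (((1/10)*(4 + 1)/1)*(-139) + 129)*(-1713 + 48*(-63)) = (((1/10)*1*5)*(-139) + 129)*(-1713 - 3024) = ((1/2)*(-139) + 129)*(-4737) = (-139/2 + 129)*(-4737) = (119/2)*(-4737) = -563703/2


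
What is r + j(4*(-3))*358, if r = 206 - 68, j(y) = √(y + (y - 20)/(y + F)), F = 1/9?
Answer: 138 + 716*I*√26643/107 ≈ 138.0 + 1092.2*I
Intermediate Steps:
F = ⅑ ≈ 0.11111
j(y) = √(y + (-20 + y)/(⅑ + y)) (j(y) = √(y + (y - 20)/(y + ⅑)) = √(y + (-20 + y)/(⅑ + y)))
r = 138
r + j(4*(-3))*358 = 138 + √((-180 + 9*(4*(-3))² + 10*(4*(-3)))/(1 + 9*(4*(-3))))*358 = 138 + √((-180 + 9*(-12)² + 10*(-12))/(1 + 9*(-12)))*358 = 138 + √((-180 + 9*144 - 120)/(1 - 108))*358 = 138 + √((-180 + 1296 - 120)/(-107))*358 = 138 + √(-1/107*996)*358 = 138 + √(-996/107)*358 = 138 + (2*I*√26643/107)*358 = 138 + 716*I*√26643/107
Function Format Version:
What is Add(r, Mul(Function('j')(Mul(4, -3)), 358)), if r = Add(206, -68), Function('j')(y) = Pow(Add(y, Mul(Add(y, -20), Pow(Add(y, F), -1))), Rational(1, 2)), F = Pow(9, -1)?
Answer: Add(138, Mul(Rational(716, 107), I, Pow(26643, Rational(1, 2)))) ≈ Add(138.00, Mul(1092.2, I))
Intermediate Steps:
F = Rational(1, 9) ≈ 0.11111
Function('j')(y) = Pow(Add(y, Mul(Pow(Add(Rational(1, 9), y), -1), Add(-20, y))), Rational(1, 2)) (Function('j')(y) = Pow(Add(y, Mul(Add(y, -20), Pow(Add(y, Rational(1, 9)), -1))), Rational(1, 2)) = Pow(Add(y, Mul(Add(-20, y), Pow(Add(Rational(1, 9), y), -1))), Rational(1, 2)) = Pow(Add(y, Mul(Pow(Add(Rational(1, 9), y), -1), Add(-20, y))), Rational(1, 2)))
r = 138
Add(r, Mul(Function('j')(Mul(4, -3)), 358)) = Add(138, Mul(Pow(Mul(Pow(Add(1, Mul(9, Mul(4, -3))), -1), Add(-180, Mul(9, Pow(Mul(4, -3), 2)), Mul(10, Mul(4, -3)))), Rational(1, 2)), 358)) = Add(138, Mul(Pow(Mul(Pow(Add(1, Mul(9, -12)), -1), Add(-180, Mul(9, Pow(-12, 2)), Mul(10, -12))), Rational(1, 2)), 358)) = Add(138, Mul(Pow(Mul(Pow(Add(1, -108), -1), Add(-180, Mul(9, 144), -120)), Rational(1, 2)), 358)) = Add(138, Mul(Pow(Mul(Pow(-107, -1), Add(-180, 1296, -120)), Rational(1, 2)), 358)) = Add(138, Mul(Pow(Mul(Rational(-1, 107), 996), Rational(1, 2)), 358)) = Add(138, Mul(Pow(Rational(-996, 107), Rational(1, 2)), 358)) = Add(138, Mul(Mul(Rational(2, 107), I, Pow(26643, Rational(1, 2))), 358)) = Add(138, Mul(Rational(716, 107), I, Pow(26643, Rational(1, 2))))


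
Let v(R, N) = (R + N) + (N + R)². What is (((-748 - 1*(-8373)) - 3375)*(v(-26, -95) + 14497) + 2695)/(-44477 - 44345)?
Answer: -123324945/88822 ≈ -1388.5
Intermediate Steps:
v(R, N) = N + R + (N + R)² (v(R, N) = (N + R) + (N + R)² = N + R + (N + R)²)
(((-748 - 1*(-8373)) - 3375)*(v(-26, -95) + 14497) + 2695)/(-44477 - 44345) = (((-748 - 1*(-8373)) - 3375)*((-95 - 26 + (-95 - 26)²) + 14497) + 2695)/(-44477 - 44345) = (((-748 + 8373) - 3375)*((-95 - 26 + (-121)²) + 14497) + 2695)/(-88822) = ((7625 - 3375)*((-95 - 26 + 14641) + 14497) + 2695)*(-1/88822) = (4250*(14520 + 14497) + 2695)*(-1/88822) = (4250*29017 + 2695)*(-1/88822) = (123322250 + 2695)*(-1/88822) = 123324945*(-1/88822) = -123324945/88822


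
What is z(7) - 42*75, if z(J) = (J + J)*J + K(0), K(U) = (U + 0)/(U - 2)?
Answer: -3052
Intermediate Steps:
K(U) = U/(-2 + U)
z(J) = 2*J**2 (z(J) = (J + J)*J + 0/(-2 + 0) = (2*J)*J + 0/(-2) = 2*J**2 + 0*(-1/2) = 2*J**2 + 0 = 2*J**2)
z(7) - 42*75 = 2*7**2 - 42*75 = 2*49 - 3150 = 98 - 3150 = -3052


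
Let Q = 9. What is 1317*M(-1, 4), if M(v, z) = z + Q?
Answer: 17121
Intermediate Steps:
M(v, z) = 9 + z (M(v, z) = z + 9 = 9 + z)
1317*M(-1, 4) = 1317*(9 + 4) = 1317*13 = 17121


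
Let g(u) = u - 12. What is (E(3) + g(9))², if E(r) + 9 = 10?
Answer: 4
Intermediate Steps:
g(u) = -12 + u
E(r) = 1 (E(r) = -9 + 10 = 1)
(E(3) + g(9))² = (1 + (-12 + 9))² = (1 - 3)² = (-2)² = 4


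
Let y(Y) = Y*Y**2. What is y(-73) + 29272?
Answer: -359745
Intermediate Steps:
y(Y) = Y**3
y(-73) + 29272 = (-73)**3 + 29272 = -389017 + 29272 = -359745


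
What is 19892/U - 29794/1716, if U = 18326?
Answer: -1057583/64974 ≈ -16.277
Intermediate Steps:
19892/U - 29794/1716 = 19892/18326 - 29794/1716 = 19892*(1/18326) - 29794*1/1716 = 9946/9163 - 14897/858 = -1057583/64974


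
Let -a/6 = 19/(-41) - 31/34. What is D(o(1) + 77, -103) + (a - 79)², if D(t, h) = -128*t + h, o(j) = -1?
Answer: -2344314935/485809 ≈ -4825.6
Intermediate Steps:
a = 5751/697 (a = -6*(19/(-41) - 31/34) = -6*(19*(-1/41) - 31*1/34) = -6*(-19/41 - 31/34) = -6*(-1917/1394) = 5751/697 ≈ 8.2511)
D(t, h) = h - 128*t
D(o(1) + 77, -103) + (a - 79)² = (-103 - 128*(-1 + 77)) + (5751/697 - 79)² = (-103 - 128*76) + (-49312/697)² = (-103 - 9728) + 2431673344/485809 = -9831 + 2431673344/485809 = -2344314935/485809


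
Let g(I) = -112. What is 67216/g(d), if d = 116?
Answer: -4201/7 ≈ -600.14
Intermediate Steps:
67216/g(d) = 67216/(-112) = 67216*(-1/112) = -4201/7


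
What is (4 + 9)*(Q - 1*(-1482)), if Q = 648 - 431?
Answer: 22087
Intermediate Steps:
Q = 217
(4 + 9)*(Q - 1*(-1482)) = (4 + 9)*(217 - 1*(-1482)) = 13*(217 + 1482) = 13*1699 = 22087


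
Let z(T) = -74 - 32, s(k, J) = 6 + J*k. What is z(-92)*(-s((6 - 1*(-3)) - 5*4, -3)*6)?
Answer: 24804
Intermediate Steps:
z(T) = -106
z(-92)*(-s((6 - 1*(-3)) - 5*4, -3)*6) = -106*(-(6 - 3*((6 - 1*(-3)) - 5*4)))*6 = -106*(-(6 - 3*((6 + 3) - 20)))*6 = -106*(-(6 - 3*(9 - 20)))*6 = -106*(-(6 - 3*(-11)))*6 = -106*(-(6 + 33))*6 = -106*(-1*39)*6 = -(-4134)*6 = -106*(-234) = 24804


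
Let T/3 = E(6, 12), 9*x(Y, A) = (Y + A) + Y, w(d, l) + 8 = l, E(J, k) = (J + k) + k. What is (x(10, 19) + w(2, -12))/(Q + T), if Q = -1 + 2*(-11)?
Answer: -47/201 ≈ -0.23383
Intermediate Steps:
E(J, k) = J + 2*k
w(d, l) = -8 + l
x(Y, A) = A/9 + 2*Y/9 (x(Y, A) = ((Y + A) + Y)/9 = ((A + Y) + Y)/9 = (A + 2*Y)/9 = A/9 + 2*Y/9)
Q = -23 (Q = -1 - 22 = -23)
T = 90 (T = 3*(6 + 2*12) = 3*(6 + 24) = 3*30 = 90)
(x(10, 19) + w(2, -12))/(Q + T) = (((1/9)*19 + (2/9)*10) + (-8 - 12))/(-23 + 90) = ((19/9 + 20/9) - 20)/67 = (13/3 - 20)*(1/67) = -47/3*1/67 = -47/201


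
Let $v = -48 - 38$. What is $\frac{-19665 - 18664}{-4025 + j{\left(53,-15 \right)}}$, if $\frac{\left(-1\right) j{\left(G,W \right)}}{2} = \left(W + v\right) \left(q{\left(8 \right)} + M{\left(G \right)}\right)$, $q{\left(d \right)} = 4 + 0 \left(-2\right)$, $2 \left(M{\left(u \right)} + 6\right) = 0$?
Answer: $\frac{38329}{4429} \approx 8.6541$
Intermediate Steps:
$M{\left(u \right)} = -6$ ($M{\left(u \right)} = -6 + \frac{1}{2} \cdot 0 = -6 + 0 = -6$)
$q{\left(d \right)} = 4$ ($q{\left(d \right)} = 4 + 0 = 4$)
$v = -86$ ($v = -48 - 38 = -86$)
$j{\left(G,W \right)} = -344 + 4 W$ ($j{\left(G,W \right)} = - 2 \left(W - 86\right) \left(4 - 6\right) = - 2 \left(-86 + W\right) \left(-2\right) = - 2 \left(172 - 2 W\right) = -344 + 4 W$)
$\frac{-19665 - 18664}{-4025 + j{\left(53,-15 \right)}} = \frac{-19665 - 18664}{-4025 + \left(-344 + 4 \left(-15\right)\right)} = - \frac{38329}{-4025 - 404} = - \frac{38329}{-4429} = \left(-38329\right) \left(- \frac{1}{4429}\right) = \frac{38329}{4429}$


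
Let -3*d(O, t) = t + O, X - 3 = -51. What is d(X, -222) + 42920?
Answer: 43010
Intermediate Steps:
X = -48 (X = 3 - 51 = -48)
d(O, t) = -O/3 - t/3 (d(O, t) = -(t + O)/3 = -(O + t)/3 = -O/3 - t/3)
d(X, -222) + 42920 = (-⅓*(-48) - ⅓*(-222)) + 42920 = (16 + 74) + 42920 = 90 + 42920 = 43010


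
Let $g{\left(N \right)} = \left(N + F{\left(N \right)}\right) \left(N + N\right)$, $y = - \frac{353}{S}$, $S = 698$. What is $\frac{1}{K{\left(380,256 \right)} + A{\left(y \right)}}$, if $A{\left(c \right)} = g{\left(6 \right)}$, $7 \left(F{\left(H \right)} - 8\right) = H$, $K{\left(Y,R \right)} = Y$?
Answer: $\frac{7}{3908} \approx 0.0017912$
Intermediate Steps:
$F{\left(H \right)} = 8 + \frac{H}{7}$
$y = - \frac{353}{698} \approx -0.50573$
$g{\left(N \right)} = 2 N \left(8 + \frac{8 N}{7}\right)$ ($g{\left(N \right)} = \left(N + \left(8 + \frac{N}{7}\right)\right) \left(N + N\right) = \left(8 + \frac{8 N}{7}\right) 2 N = 2 N \left(8 + \frac{8 N}{7}\right)$)
$A{\left(c \right)} = \frac{1248}{7}$ ($A{\left(c \right)} = \frac{16}{7} \cdot 6 \left(7 + 6\right) = \frac{16}{7} \cdot 6 \cdot 13 = \frac{1248}{7}$)
$\frac{1}{K{\left(380,256 \right)} + A{\left(y \right)}} = \frac{1}{380 + \frac{1248}{7}} = \frac{1}{\frac{3908}{7}} = \frac{7}{3908}$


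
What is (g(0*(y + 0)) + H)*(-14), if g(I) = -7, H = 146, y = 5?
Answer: -1946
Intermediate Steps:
(g(0*(y + 0)) + H)*(-14) = (-7 + 146)*(-14) = 139*(-14) = -1946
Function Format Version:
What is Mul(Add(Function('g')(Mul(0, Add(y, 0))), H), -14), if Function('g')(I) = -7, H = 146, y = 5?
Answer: -1946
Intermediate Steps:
Mul(Add(Function('g')(Mul(0, Add(y, 0))), H), -14) = Mul(Add(-7, 146), -14) = Mul(139, -14) = -1946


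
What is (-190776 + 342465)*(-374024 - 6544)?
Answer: -57727979352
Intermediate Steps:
(-190776 + 342465)*(-374024 - 6544) = 151689*(-380568) = -57727979352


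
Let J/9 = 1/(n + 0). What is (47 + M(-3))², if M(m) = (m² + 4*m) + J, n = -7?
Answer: 89401/49 ≈ 1824.5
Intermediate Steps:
J = -9/7 (J = 9/(-7 + 0) = 9/(-7) = 9*(-⅐) = -9/7 ≈ -1.2857)
M(m) = -9/7 + m² + 4*m (M(m) = (m² + 4*m) - 9/7 = -9/7 + m² + 4*m)
(47 + M(-3))² = (47 + (-9/7 + (-3)² + 4*(-3)))² = (47 + (-9/7 + 9 - 12))² = (47 - 30/7)² = (299/7)² = 89401/49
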